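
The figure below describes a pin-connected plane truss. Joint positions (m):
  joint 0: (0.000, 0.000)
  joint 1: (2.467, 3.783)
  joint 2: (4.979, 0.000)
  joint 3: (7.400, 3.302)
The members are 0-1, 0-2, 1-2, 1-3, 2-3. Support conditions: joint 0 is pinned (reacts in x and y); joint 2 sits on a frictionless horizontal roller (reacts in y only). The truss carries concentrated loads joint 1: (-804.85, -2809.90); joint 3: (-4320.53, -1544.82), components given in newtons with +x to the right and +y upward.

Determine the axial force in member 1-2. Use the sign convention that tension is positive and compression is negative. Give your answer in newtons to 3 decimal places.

1948.852

N=4 nodes, M=5 members, R=3 reactions → 2N=8, M+R=8
member 0 (0-1): L=4.5163, (cx,cy)=(0.5462,0.8376)
member 1 (0-2): L=4.9790, (cx,cy)=(1.0000,0.0000)
member 2 (1-2): L=4.5411, (cx,cy)=(0.5532,-0.8331)
member 3 (1-3): L=4.9564, (cx,cy)=(0.9953,-0.0970)
member 4 (2-3): L=4.0944, (cx,cy)=(0.5913,0.8065)
solve A·x = −loads:
  F[0-1] = -4946.4921 N (compression)
  F[0-2] = -2423.4044 N (compression)
  F[1-2] = +1948.8523 N (tension)
  F[1-3] = -2989.2913 N (compression)
  F[2-3] = -2275.2787 N (compression)
  Rx@0 = +5125.3800 N
  Ry@0 = +4143.3214 N
  Ry@2 = +211.3986 N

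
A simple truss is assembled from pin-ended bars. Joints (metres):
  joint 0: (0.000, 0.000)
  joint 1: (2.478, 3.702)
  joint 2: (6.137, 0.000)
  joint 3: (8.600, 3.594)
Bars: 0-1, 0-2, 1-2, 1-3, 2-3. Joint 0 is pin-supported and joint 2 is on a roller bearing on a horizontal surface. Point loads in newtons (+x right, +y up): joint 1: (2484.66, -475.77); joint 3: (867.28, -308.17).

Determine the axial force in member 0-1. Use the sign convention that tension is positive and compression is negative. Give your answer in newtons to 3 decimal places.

2222.267

N=4 nodes, M=5 members, R=3 reactions → 2N=8, M+R=8
member 0 (0-1): L=4.4548, (cx,cy)=(0.5563,0.8310)
member 1 (0-2): L=6.1370, (cx,cy)=(1.0000,0.0000)
member 2 (1-2): L=5.2051, (cx,cy)=(0.7030,-0.7112)
member 3 (1-3): L=6.1230, (cx,cy)=(0.9998,-0.0176)
member 4 (2-3): L=4.3570, (cx,cy)=(0.5653,0.8249)
solve A·x = −loads:
  F[0-1] = +2222.2669 N (tension)
  F[0-2] = +2115.7967 N (tension)
  F[1-2] = -3291.9255 N (compression)
  F[1-3] = +1065.7547 N (tension)
  F[2-3] = -350.8025 N (compression)
  Rx@0 = -3351.9400 N
  Ry@0 = -1846.7323 N
  Ry@2 = +2630.6723 N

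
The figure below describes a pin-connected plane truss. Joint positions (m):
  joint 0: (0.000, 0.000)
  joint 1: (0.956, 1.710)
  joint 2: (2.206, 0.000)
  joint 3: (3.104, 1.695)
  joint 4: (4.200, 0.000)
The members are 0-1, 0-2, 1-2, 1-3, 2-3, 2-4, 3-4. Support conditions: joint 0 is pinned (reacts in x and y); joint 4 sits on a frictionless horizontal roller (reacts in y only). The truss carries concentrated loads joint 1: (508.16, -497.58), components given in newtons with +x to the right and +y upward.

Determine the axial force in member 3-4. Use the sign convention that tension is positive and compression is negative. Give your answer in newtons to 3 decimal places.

N=5 nodes, M=7 members, R=3 reactions → 2N=10, M+R=10
member 0 (0-1): L=1.9591, (cx,cy)=(0.4880,0.8729)
member 1 (0-2): L=2.2060, (cx,cy)=(1.0000,0.0000)
member 2 (1-2): L=2.1182, (cx,cy)=(0.5901,-0.8073)
member 3 (1-3): L=2.1481, (cx,cy)=(1.0000,-0.0070)
member 4 (2-3): L=1.9182, (cx,cy)=(0.4682,0.8836)
member 5 (2-4): L=1.9940, (cx,cy)=(1.0000,0.0000)
member 6 (3-4): L=2.0185, (cx,cy)=(0.5430,-0.8397)
solve A·x = −loads:
  F[0-1] = -203.2729 N (compression)
  F[0-2] = +607.3534 N (tension)
  F[1-2] = -393.3237 N (compression)
  F[1-3] = -375.2485 N (compression)
  F[2-3] = +359.3420 N (tension)
  F[2-4] = +207.0130 N (tension)
  F[3-4] = -381.2505 N (compression)
  Rx@0 = -508.1600 N
  Ry@0 = +177.4276 N
  Ry@4 = +320.1524 N

-381.250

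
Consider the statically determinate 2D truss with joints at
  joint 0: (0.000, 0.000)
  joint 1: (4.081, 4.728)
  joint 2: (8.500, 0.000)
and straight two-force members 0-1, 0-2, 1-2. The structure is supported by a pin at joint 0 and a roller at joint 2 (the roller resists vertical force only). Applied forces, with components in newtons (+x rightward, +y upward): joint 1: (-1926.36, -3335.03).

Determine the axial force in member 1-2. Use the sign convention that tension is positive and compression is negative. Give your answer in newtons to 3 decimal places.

-725.039

N=3 nodes, M=3 members, R=3 reactions → 2N=6, M+R=6
member 0 (0-1): L=6.2457, (cx,cy)=(0.6534,0.7570)
member 1 (0-2): L=8.5000, (cx,cy)=(1.0000,0.0000)
member 2 (1-2): L=6.4716, (cx,cy)=(0.6828,-0.7306)
solve A·x = −loads:
  F[0-1] = -3705.8410 N (compression)
  F[0-2] = +495.0788 N (tension)
  F[1-2] = -725.0395 N (compression)
  Rx@0 = +1926.3600 N
  Ry@0 = +2805.3327 N
  Ry@2 = +529.6973 N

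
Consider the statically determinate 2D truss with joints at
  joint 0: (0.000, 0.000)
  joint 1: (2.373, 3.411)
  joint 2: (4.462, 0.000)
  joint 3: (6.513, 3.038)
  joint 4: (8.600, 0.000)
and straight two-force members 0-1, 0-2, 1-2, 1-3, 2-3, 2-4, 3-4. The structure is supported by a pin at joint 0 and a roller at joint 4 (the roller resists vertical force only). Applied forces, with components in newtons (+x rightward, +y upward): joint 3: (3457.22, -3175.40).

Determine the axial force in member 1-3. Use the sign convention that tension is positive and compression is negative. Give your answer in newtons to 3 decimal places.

N=5 nodes, M=7 members, R=3 reactions → 2N=10, M+R=10
member 0 (0-1): L=4.1552, (cx,cy)=(0.5711,0.8209)
member 1 (0-2): L=4.4620, (cx,cy)=(1.0000,0.0000)
member 2 (1-2): L=3.9999, (cx,cy)=(0.5223,-0.8528)
member 3 (1-3): L=4.1568, (cx,cy)=(0.9960,-0.0897)
member 4 (2-3): L=3.6655, (cx,cy)=(0.5595,0.8288)
member 5 (2-4): L=4.1380, (cx,cy)=(1.0000,0.0000)
member 6 (3-4): L=3.6858, (cx,cy)=(0.5662,-0.8242)
solve A·x = −loads:
  F[0-1] = +549.0315 N (tension)
  F[0-2] = +3143.6760 N (tension)
  F[1-2] = -594.4252 N (compression)
  F[1-3] = +626.5213 N (tension)
  F[2-3] = +611.6213 N (tension)
  F[2-4] = +2491.0006 N (tension)
  F[3-4] = -4399.2780 N (compression)
  Rx@0 = -3457.2200 N
  Ry@0 = -450.6947 N
  Ry@4 = +3626.0947 N

626.521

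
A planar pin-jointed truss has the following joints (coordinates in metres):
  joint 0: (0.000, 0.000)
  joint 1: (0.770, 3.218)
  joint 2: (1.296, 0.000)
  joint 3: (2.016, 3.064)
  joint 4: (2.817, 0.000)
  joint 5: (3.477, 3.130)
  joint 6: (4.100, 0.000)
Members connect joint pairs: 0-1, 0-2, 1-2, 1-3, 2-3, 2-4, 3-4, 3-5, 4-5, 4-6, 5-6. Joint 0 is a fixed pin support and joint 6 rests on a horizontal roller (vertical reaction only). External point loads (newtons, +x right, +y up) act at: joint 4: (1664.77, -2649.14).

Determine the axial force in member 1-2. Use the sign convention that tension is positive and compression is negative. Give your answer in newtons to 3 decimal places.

882.662

N=7 nodes, M=11 members, R=3 reactions → 2N=14, M+R=14
member 0 (0-1): L=3.3088, (cx,cy)=(0.2327,0.9725)
member 1 (0-2): L=1.2960, (cx,cy)=(1.0000,0.0000)
member 2 (1-2): L=3.2607, (cx,cy)=(0.1613,-0.9869)
member 3 (1-3): L=1.2555, (cx,cy)=(0.9924,-0.1227)
member 4 (2-3): L=3.1475, (cx,cy)=(0.2288,0.9735)
member 5 (2-4): L=1.5210, (cx,cy)=(1.0000,0.0000)
member 6 (3-4): L=3.1670, (cx,cy)=(0.2529,-0.9675)
member 7 (3-5): L=1.4625, (cx,cy)=(0.9990,0.0451)
member 8 (4-5): L=3.1988, (cx,cy)=(0.2063,0.9785)
member 9 (4-6): L=1.2830, (cx,cy)=(1.0000,0.0000)
member 10 (5-6): L=3.1914, (cx,cy)=(0.1952,-0.9808)
solve A·x = −loads:
  F[0-1] = -852.3883 N (compression)
  F[0-2] = +1863.1292 N (tension)
  F[1-2] = +882.6618 N (tension)
  F[1-3] = -343.3384 N (compression)
  F[2-3] = -894.8291 N (compression)
  F[2-4] = +2210.2131 N (tension)
  F[3-4] = +821.6743 N (tension)
  F[3-5] = -754.0318 N (compression)
  F[4-5] = +1894.9543 N (tension)
  F[4-6] = +362.2860 N (tension)
  F[5-6] = -1855.8578 N (compression)
  Rx@0 = -1664.7700 N
  Ry@0 = +828.9870 N
  Ry@6 = +1820.1530 N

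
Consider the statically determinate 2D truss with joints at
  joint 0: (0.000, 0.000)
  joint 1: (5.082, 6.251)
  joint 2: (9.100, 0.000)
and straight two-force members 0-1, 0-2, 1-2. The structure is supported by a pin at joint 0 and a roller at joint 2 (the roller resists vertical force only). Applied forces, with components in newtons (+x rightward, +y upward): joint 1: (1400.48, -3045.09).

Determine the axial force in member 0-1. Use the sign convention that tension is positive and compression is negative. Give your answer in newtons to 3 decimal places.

-492.961

N=3 nodes, M=3 members, R=3 reactions → 2N=6, M+R=6
member 0 (0-1): L=8.0562, (cx,cy)=(0.6308,0.7759)
member 1 (0-2): L=9.1000, (cx,cy)=(1.0000,0.0000)
member 2 (1-2): L=7.4310, (cx,cy)=(0.5407,-0.8412)
solve A·x = −loads:
  F[0-1] = -492.9612 N (compression)
  F[0-2] = +1711.4505 N (tension)
  F[1-2] = -3165.1913 N (compression)
  Rx@0 = -1400.4800 N
  Ry@0 = +382.5023 N
  Ry@2 = +2662.5877 N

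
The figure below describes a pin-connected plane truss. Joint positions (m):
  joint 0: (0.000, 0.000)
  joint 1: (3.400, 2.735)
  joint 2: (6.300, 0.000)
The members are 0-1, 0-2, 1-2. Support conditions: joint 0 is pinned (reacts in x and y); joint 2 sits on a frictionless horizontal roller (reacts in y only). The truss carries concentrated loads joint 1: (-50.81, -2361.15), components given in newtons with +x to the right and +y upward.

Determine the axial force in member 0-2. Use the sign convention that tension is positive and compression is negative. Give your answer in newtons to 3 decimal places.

N=3 nodes, M=3 members, R=3 reactions → 2N=6, M+R=6
member 0 (0-1): L=4.3635, (cx,cy)=(0.7792,0.6268)
member 1 (0-2): L=6.3000, (cx,cy)=(1.0000,0.0000)
member 2 (1-2): L=3.9863, (cx,cy)=(0.7275,-0.6861)
solve A·x = −loads:
  F[0-1] = -1769.2345 N (compression)
  F[0-2] = +1327.7583 N (tension)
  F[1-2] = -1825.0974 N (compression)
  Rx@0 = +50.8100 N
  Ry@0 = +1108.9366 N
  Ry@2 = +1252.2134 N

1327.758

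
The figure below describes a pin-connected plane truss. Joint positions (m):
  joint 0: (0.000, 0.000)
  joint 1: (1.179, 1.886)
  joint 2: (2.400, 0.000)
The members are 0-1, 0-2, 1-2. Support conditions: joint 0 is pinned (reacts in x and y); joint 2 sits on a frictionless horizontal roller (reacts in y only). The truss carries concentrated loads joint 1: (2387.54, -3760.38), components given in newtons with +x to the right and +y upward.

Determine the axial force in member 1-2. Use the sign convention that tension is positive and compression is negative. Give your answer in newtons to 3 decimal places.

N=3 nodes, M=3 members, R=3 reactions → 2N=6, M+R=6
member 0 (0-1): L=2.2242, (cx,cy)=(0.5301,0.8479)
member 1 (0-2): L=2.4000, (cx,cy)=(1.0000,0.0000)
member 2 (1-2): L=2.2467, (cx,cy)=(0.5435,-0.8394)
solve A·x = −loads:
  F[0-1] = -43.4989 N (compression)
  F[0-2] = +2410.5979 N (tension)
  F[1-2] = -4435.6960 N (compression)
  Rx@0 = -2387.5400 N
  Ry@0 = +36.8848 N
  Ry@2 = +3723.4952 N

-4435.696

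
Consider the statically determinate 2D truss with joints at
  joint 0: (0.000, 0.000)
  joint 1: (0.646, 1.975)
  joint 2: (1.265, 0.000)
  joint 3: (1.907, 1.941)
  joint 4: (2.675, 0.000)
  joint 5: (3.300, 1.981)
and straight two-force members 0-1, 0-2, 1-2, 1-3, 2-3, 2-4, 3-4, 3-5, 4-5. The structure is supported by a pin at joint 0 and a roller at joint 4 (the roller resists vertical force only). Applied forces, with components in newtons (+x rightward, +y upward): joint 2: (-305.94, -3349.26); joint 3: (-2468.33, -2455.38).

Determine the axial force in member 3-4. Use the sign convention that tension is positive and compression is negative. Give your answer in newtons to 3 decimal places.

-1659.663

N=6 nodes, M=9 members, R=3 reactions → 2N=12, M+R=12
member 0 (0-1): L=2.0780, (cx,cy)=(0.3109,0.9504)
member 1 (0-2): L=1.2650, (cx,cy)=(1.0000,0.0000)
member 2 (1-2): L=2.0697, (cx,cy)=(0.2991,-0.9542)
member 3 (1-3): L=1.2615, (cx,cy)=(0.9996,-0.0270)
member 4 (2-3): L=2.0444, (cx,cy)=(0.3140,0.9494)
member 5 (2-4): L=1.4100, (cx,cy)=(1.0000,0.0000)
member 6 (3-4): L=2.0874, (cx,cy)=(0.3679,-0.9299)
member 7 (3-5): L=1.3936, (cx,cy)=(0.9996,0.0287)
member 8 (4-5): L=2.0773, (cx,cy)=(0.3009,0.9537)
solve A·x = −loads:
  F[0-1] = -4483.5548 N (compression)
  F[0-2] = -1380.4180 N (compression)
  F[1-2] = +4543.5677 N (tension)
  F[1-3] = -2753.7094 N (compression)
  F[2-3] = -1038.9036 N (compression)
  F[2-4] = +610.6215 N (tension)
  F[3-4] = -1659.6628 N (compression)
  F[3-5] = -0.0000 N (tension)
  F[4-5] = +0.0000 N (tension)
  Rx@0 = +2774.2700 N
  Ry@0 = +4261.3895 N
  Ry@4 = +1543.2505 N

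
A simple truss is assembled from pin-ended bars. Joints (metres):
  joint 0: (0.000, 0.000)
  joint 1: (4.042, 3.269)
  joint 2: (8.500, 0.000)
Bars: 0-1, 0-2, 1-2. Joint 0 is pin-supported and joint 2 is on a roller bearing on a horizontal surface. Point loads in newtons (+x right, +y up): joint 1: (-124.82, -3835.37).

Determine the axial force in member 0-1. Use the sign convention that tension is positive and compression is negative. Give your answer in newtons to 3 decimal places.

N=3 nodes, M=3 members, R=3 reactions → 2N=6, M+R=6
member 0 (0-1): L=5.1985, (cx,cy)=(0.7775,0.6288)
member 1 (0-2): L=8.5000, (cx,cy)=(1.0000,0.0000)
member 2 (1-2): L=5.5281, (cx,cy)=(0.8064,-0.5913)
solve A·x = −loads:
  F[0-1] = -3275.1544 N (compression)
  F[0-2] = +2421.7303 N (tension)
  F[1-2] = -3003.0550 N (compression)
  Rx@0 = +124.8200 N
  Ry@0 = +2059.5431 N
  Ry@2 = +1775.8269 N

-3275.154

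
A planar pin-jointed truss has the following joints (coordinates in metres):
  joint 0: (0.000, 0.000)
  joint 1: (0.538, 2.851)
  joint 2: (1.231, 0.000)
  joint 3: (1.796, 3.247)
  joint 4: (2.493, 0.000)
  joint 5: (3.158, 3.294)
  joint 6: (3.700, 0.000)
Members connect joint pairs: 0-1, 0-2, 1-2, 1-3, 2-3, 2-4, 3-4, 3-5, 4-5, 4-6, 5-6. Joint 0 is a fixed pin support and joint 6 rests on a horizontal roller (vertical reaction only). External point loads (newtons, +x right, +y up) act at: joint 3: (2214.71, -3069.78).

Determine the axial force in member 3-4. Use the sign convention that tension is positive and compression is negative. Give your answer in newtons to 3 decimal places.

N=7 nodes, M=11 members, R=3 reactions → 2N=14, M+R=14
member 0 (0-1): L=2.9013, (cx,cy)=(0.1854,0.9827)
member 1 (0-2): L=1.2310, (cx,cy)=(1.0000,0.0000)
member 2 (1-2): L=2.9340, (cx,cy)=(0.2362,-0.9717)
member 3 (1-3): L=1.3189, (cx,cy)=(0.9539,0.3003)
member 4 (2-3): L=3.2958, (cx,cy)=(0.1714,0.9852)
member 5 (2-4): L=1.2620, (cx,cy)=(1.0000,0.0000)
member 6 (3-4): L=3.3210, (cx,cy)=(0.2099,-0.9777)
member 7 (3-5): L=1.3628, (cx,cy)=(0.9994,0.0345)
member 8 (4-5): L=3.3605, (cx,cy)=(0.1979,0.9802)
member 9 (4-6): L=1.2070, (cx,cy)=(1.0000,0.0000)
member 10 (5-6): L=3.3383, (cx,cy)=(0.1624,-0.9867)
solve A·x = −loads:
  F[0-1] = +370.2874 N (tension)
  F[0-2] = +2146.0465 N (tension)
  F[1-2] = -327.1824 N (compression)
  F[1-3] = +153.0023 N (tension)
  F[2-3] = +322.7022 N (tension)
  F[2-4] = +2013.4466 N (tension)
  F[3-4] = -3556.5812 N (compression)
  F[3-5] = -1267.7502 N (compression)
  F[4-5] = +3547.5219 N (tension)
  F[4-6] = +564.9775 N (tension)
  F[5-6] = -3479.8162 N (compression)
  Rx@0 = -2214.7100 N
  Ry@0 = -363.8655 N
  Ry@6 = +3433.6455 N

-3556.581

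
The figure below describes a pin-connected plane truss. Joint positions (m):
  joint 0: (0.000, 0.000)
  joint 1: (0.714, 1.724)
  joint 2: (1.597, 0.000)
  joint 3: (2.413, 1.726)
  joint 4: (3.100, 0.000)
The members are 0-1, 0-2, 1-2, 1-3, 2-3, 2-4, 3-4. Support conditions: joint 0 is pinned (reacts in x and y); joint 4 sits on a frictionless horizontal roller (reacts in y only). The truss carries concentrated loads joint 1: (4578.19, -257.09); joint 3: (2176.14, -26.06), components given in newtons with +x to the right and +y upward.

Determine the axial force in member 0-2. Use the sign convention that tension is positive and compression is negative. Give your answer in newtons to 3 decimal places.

5282.417

N=5 nodes, M=7 members, R=3 reactions → 2N=10, M+R=10
member 0 (0-1): L=1.8660, (cx,cy)=(0.3826,0.9239)
member 1 (0-2): L=1.5970, (cx,cy)=(1.0000,0.0000)
member 2 (1-2): L=1.9370, (cx,cy)=(0.4559,-0.8900)
member 3 (1-3): L=1.6990, (cx,cy)=(1.0000,0.0012)
member 4 (2-3): L=1.9092, (cx,cy)=(0.4274,0.9041)
member 5 (2-4): L=1.5030, (cx,cy)=(1.0000,0.0000)
member 6 (3-4): L=1.8577, (cx,cy)=(0.3698,-0.9291)
solve A·x = −loads:
  F[0-1] = +3846.7736 N (tension)
  F[0-2] = +5282.4168 N (tension)
  F[1-2] = -4283.4514 N (compression)
  F[1-3] = -1153.5982 N (compression)
  F[2-3] = +4217.0759 N (tension)
  F[2-4] = +1527.3138 N (tension)
  F[3-4] = -4129.9695 N (compression)
  Rx@0 = -6754.3300 N
  Ry@0 = -3554.0314 N
  Ry@4 = +3837.1814 N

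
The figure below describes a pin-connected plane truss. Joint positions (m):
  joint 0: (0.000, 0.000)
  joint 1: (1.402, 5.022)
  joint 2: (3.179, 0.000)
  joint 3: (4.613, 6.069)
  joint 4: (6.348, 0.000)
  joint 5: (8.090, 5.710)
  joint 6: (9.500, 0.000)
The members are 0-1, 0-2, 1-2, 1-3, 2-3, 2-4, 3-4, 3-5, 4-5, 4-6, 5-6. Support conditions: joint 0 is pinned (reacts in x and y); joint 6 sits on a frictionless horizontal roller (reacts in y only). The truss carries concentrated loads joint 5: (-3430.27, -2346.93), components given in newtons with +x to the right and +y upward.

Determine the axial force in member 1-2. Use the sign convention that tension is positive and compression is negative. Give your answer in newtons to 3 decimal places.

2083.439

N=7 nodes, M=11 members, R=3 reactions → 2N=14, M+R=14
member 0 (0-1): L=5.2140, (cx,cy)=(0.2689,0.9632)
member 1 (0-2): L=3.1790, (cx,cy)=(1.0000,0.0000)
member 2 (1-2): L=5.3271, (cx,cy)=(0.3336,-0.9427)
member 3 (1-3): L=3.3774, (cx,cy)=(0.9507,0.3100)
member 4 (2-3): L=6.2361, (cx,cy)=(0.2300,0.9732)
member 5 (2-4): L=3.1690, (cx,cy)=(1.0000,0.0000)
member 6 (3-4): L=6.3121, (cx,cy)=(0.2749,-0.9615)
member 7 (3-5): L=3.4955, (cx,cy)=(0.9947,-0.1027)
member 8 (4-5): L=5.9698, (cx,cy)=(0.2918,0.9565)
member 9 (4-6): L=3.1520, (cx,cy)=(1.0000,0.0000)
member 10 (5-6): L=5.8815, (cx,cy)=(0.2397,-0.9708)
solve A·x = −loads:
  F[0-1] = -2502.2627 N (compression)
  F[0-2] = -2757.4366 N (compression)
  F[1-2] = +2083.4393 N (tension)
  F[1-3] = -1438.6955 N (compression)
  F[2-3] = -2018.1895 N (compression)
  F[2-4] = -1598.3666 N (compression)
  F[3-4] = +2785.6016 N (tension)
  F[3-5] = -2611.3841 N (compression)
  F[4-5] = -2800.1726 N (compression)
  F[4-6] = -15.6005 N (compression)
  F[5-6] = +65.0743 N (tension)
  Rx@0 = +3430.2700 N
  Ry@0 = +2410.1066 N
  Ry@6 = -63.1766 N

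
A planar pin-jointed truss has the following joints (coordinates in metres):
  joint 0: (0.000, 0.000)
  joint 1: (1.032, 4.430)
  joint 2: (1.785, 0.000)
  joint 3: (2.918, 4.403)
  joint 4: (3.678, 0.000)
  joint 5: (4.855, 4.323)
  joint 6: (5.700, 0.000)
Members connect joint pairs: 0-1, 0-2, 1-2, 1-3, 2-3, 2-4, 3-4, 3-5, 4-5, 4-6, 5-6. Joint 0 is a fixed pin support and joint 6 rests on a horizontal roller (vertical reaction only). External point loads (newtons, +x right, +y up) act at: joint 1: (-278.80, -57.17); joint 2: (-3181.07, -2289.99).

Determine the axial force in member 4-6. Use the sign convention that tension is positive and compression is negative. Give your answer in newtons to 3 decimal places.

99.844

N=7 nodes, M=11 members, R=3 reactions → 2N=14, M+R=14
member 0 (0-1): L=4.5486, (cx,cy)=(0.2269,0.9739)
member 1 (0-2): L=1.7850, (cx,cy)=(1.0000,0.0000)
member 2 (1-2): L=4.4935, (cx,cy)=(0.1676,-0.9859)
member 3 (1-3): L=1.8862, (cx,cy)=(0.9999,-0.0143)
member 4 (2-3): L=4.5464, (cx,cy)=(0.2492,0.9685)
member 5 (2-4): L=1.8930, (cx,cy)=(1.0000,0.0000)
member 6 (3-4): L=4.4681, (cx,cy)=(0.1701,-0.9854)
member 7 (3-5): L=1.9387, (cx,cy)=(0.9991,-0.0413)
member 8 (4-5): L=4.4804, (cx,cy)=(0.2627,0.9649)
member 9 (4-6): L=2.0220, (cx,cy)=(1.0000,0.0000)
member 10 (5-6): L=4.4048, (cx,cy)=(0.1918,-0.9814)
solve A·x = −loads:
  F[0-1] = -1885.5327 N (compression)
  F[0-2] = -3032.0764 N (compression)
  F[1-2] = +1811.2828 N (tension)
  F[1-3] = -452.5637 N (compression)
  F[2-3] = +520.7490 N (tension)
  F[2-4] = +322.7435 N (tension)
  F[3-4] = -508.4493 N (compression)
  F[3-5] = -236.4606 N (compression)
  F[4-5] = +519.2787 N (tension)
  F[4-6] = +99.8437 N (tension)
  F[5-6] = -520.4644 N (compression)
  Rx@0 = +3459.8700 N
  Ry@0 = +1836.3622 N
  Ry@6 = +510.7978 N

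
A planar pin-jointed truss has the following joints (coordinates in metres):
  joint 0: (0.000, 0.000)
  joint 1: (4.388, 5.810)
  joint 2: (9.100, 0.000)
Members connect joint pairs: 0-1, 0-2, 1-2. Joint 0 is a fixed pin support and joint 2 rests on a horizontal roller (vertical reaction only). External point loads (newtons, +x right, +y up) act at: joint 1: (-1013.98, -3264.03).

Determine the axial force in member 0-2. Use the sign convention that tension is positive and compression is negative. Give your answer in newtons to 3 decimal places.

N=3 nodes, M=3 members, R=3 reactions → 2N=6, M+R=6
member 0 (0-1): L=7.2808, (cx,cy)=(0.6027,0.7980)
member 1 (0-2): L=9.1000, (cx,cy)=(1.0000,0.0000)
member 2 (1-2): L=7.4806, (cx,cy)=(0.6299,-0.7767)
solve A·x = −loads:
  F[0-1] = -2929.2654 N (compression)
  F[0-2] = +751.4228 N (tension)
  F[1-2] = -1192.9279 N (compression)
  Rx@0 = +1013.9800 N
  Ry@0 = +2337.5091 N
  Ry@2 = +926.5209 N

751.423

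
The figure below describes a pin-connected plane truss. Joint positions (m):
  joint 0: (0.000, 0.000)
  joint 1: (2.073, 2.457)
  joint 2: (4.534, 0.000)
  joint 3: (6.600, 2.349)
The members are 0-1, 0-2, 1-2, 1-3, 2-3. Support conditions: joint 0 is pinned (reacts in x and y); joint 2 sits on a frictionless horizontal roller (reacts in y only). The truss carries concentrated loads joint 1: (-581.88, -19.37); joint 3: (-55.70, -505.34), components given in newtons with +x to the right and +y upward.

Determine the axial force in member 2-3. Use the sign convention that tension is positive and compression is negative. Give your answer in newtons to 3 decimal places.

N=4 nodes, M=5 members, R=3 reactions → 2N=8, M+R=8
member 0 (0-1): L=3.2147, (cx,cy)=(0.6449,0.7643)
member 1 (0-2): L=4.5340, (cx,cy)=(1.0000,0.0000)
member 2 (1-2): L=3.4776, (cx,cy)=(0.7077,-0.7065)
member 3 (1-3): L=4.5283, (cx,cy)=(0.9997,-0.0239)
member 4 (2-3): L=3.1283, (cx,cy)=(0.6604,0.7509)
solve A·x = −loads:
  F[0-1] = -162.7984 N (compression)
  F[0-2] = -532.5988 N (compression)
  F[1-2] = +135.8380 N (tension)
  F[1-3] = +380.8771 N (tension)
  F[2-3] = -660.8896 N (compression)
  Rx@0 = +637.5800 N
  Ry@0 = +124.4278 N
  Ry@2 = +400.2822 N

-660.890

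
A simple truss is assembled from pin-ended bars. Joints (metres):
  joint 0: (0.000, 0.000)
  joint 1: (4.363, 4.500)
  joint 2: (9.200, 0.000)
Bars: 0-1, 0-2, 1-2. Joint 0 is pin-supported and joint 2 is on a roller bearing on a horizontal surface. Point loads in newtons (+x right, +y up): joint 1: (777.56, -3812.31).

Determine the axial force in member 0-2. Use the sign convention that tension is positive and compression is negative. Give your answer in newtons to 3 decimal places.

2352.152

N=3 nodes, M=3 members, R=3 reactions → 2N=6, M+R=6
member 0 (0-1): L=6.2678, (cx,cy)=(0.6961,0.7180)
member 1 (0-2): L=9.2000, (cx,cy)=(1.0000,0.0000)
member 2 (1-2): L=6.6066, (cx,cy)=(0.7322,-0.6811)
solve A·x = −loads:
  F[0-1] = -2262.0414 N (compression)
  F[0-2] = +2352.1523 N (tension)
  F[1-2] = -3212.6574 N (compression)
  Rx@0 = -777.5600 N
  Ry@0 = +1624.0352 N
  Ry@2 = +2188.2748 N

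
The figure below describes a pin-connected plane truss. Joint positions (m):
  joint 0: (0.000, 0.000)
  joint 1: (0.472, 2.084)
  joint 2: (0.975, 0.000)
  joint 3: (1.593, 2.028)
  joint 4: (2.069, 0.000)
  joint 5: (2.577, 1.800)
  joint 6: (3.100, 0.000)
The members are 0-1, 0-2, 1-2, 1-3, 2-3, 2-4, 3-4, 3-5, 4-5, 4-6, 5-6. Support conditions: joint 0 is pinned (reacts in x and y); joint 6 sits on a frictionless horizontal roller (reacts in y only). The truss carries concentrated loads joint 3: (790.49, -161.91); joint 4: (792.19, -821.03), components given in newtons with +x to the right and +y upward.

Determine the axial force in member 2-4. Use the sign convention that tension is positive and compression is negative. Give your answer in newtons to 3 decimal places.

1452.785

N=7 nodes, M=11 members, R=3 reactions → 2N=14, M+R=14
member 0 (0-1): L=2.1368, (cx,cy)=(0.2209,0.9753)
member 1 (0-2): L=0.9750, (cx,cy)=(1.0000,0.0000)
member 2 (1-2): L=2.1438, (cx,cy)=(0.2346,-0.9721)
member 3 (1-3): L=1.1224, (cx,cy)=(0.9988,-0.0499)
member 4 (2-3): L=2.1201, (cx,cy)=(0.2915,0.9566)
member 5 (2-4): L=1.0940, (cx,cy)=(1.0000,0.0000)
member 6 (3-4): L=2.0831, (cx,cy)=(0.2285,-0.9735)
member 7 (3-5): L=1.0101, (cx,cy)=(0.9742,-0.2257)
member 8 (4-5): L=1.8703, (cx,cy)=(0.2716,0.9624)
member 9 (4-6): L=1.0310, (cx,cy)=(1.0000,0.0000)
member 10 (5-6): L=1.8744, (cx,cy)=(0.2790,-0.9603)
solve A·x = −loads:
  F[0-1] = +169.5539 N (tension)
  F[0-2] = +1545.2268 N (tension)
  F[1-2] = -174.1386 N (compression)
  F[1-3] = +78.4082 N (tension)
  F[2-3] = +176.9630 N (tension)
  F[2-4] = +1452.7848 N (tension)
  F[3-4] = -189.2370 N (compression)
  F[3-5] = -633.7090 N (compression)
  F[4-5] = +1044.5276 N (tension)
  F[4-6] = +333.6466 N (tension)
  F[5-6] = -1195.7951 N (compression)
  Rx@0 = -1582.6800 N
  Ry@0 = -165.3656 N
  Ry@6 = +1148.3056 N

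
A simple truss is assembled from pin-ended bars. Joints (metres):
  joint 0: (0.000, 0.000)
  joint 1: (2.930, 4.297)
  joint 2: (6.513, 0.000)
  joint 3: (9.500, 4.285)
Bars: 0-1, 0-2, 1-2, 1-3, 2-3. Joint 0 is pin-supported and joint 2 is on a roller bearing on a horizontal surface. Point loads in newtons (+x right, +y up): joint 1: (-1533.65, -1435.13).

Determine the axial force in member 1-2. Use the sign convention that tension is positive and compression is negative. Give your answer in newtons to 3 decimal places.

476.824

N=4 nodes, M=5 members, R=3 reactions → 2N=8, M+R=8
member 0 (0-1): L=5.2009, (cx,cy)=(0.5634,0.8262)
member 1 (0-2): L=6.5130, (cx,cy)=(1.0000,0.0000)
member 2 (1-2): L=5.5948, (cx,cy)=(0.6404,-0.7680)
member 3 (1-3): L=6.5700, (cx,cy)=(1.0000,-0.0018)
member 4 (2-3): L=5.2234, (cx,cy)=(0.5719,0.8204)
solve A·x = −loads:
  F[0-1] = -2180.2596 N (compression)
  F[0-2] = -305.3644 N (compression)
  F[1-2] = +476.8243 N (tension)
  F[1-3] = +0.0000 N (tension)
  F[2-3] = -0.0000 N (compression)
  Rx@0 = +1533.6500 N
  Ry@0 = +1801.3457 N
  Ry@2 = -366.2157 N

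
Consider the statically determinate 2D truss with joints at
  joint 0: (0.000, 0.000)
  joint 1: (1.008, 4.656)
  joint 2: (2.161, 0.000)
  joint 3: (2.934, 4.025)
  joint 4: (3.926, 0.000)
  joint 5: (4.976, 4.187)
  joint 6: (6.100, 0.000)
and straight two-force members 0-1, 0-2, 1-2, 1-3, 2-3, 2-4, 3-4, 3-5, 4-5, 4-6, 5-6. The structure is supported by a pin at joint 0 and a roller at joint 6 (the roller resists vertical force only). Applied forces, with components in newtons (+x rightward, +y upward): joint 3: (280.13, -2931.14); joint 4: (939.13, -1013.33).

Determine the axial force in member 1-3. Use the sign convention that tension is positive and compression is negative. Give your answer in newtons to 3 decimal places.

N=7 nodes, M=11 members, R=3 reactions → 2N=14, M+R=14
member 0 (0-1): L=4.7639, (cx,cy)=(0.2116,0.9774)
member 1 (0-2): L=2.1610, (cx,cy)=(1.0000,0.0000)
member 2 (1-2): L=4.7966, (cx,cy)=(0.2404,-0.9707)
member 3 (1-3): L=2.0267, (cx,cy)=(0.9503,-0.3113)
member 4 (2-3): L=4.0986, (cx,cy)=(0.1886,0.9821)
member 5 (2-4): L=1.7650, (cx,cy)=(1.0000,0.0000)
member 6 (3-4): L=4.1454, (cx,cy)=(0.2393,-0.9709)
member 7 (3-5): L=2.0484, (cx,cy)=(0.9969,0.0791)
member 8 (4-5): L=4.3167, (cx,cy)=(0.2432,0.9700)
member 9 (4-6): L=2.1740, (cx,cy)=(1.0000,0.0000)
member 10 (5-6): L=4.3352, (cx,cy)=(0.2593,-0.9658)
solve A·x = −loads:
  F[0-1] = -1736.9421 N (compression)
  F[0-2] = +1586.7847 N (tension)
  F[1-2] = +2038.3094 N (tension)
  F[1-3] = -902.3336 N (compression)
  F[2-3] = -2014.7026 N (compression)
  F[2-4] = +2456.7257 N (tension)
  F[3-4] = -1367.6950 N (compression)
  F[3-5] = -1194.0477 N (compression)
  F[4-5] = +2413.7857 N (tension)
  F[4-6] = +603.1684 N (tension)
  F[5-6] = -2326.4080 N (compression)
  Rx@0 = -1219.2600 N
  Ry@0 = +1697.6140 N
  Ry@6 = +2246.8560 N

-902.334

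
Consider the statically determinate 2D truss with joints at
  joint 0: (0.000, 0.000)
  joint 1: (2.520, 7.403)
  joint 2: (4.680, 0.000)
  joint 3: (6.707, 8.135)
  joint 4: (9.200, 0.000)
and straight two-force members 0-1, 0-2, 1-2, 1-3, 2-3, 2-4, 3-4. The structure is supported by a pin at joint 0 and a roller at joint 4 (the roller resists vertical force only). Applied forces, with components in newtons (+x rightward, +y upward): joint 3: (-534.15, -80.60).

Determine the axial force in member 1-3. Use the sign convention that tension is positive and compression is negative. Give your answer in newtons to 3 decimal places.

N=5 nodes, M=7 members, R=3 reactions → 2N=10, M+R=10
member 0 (0-1): L=7.8202, (cx,cy)=(0.3222,0.9467)
member 1 (0-2): L=4.6800, (cx,cy)=(1.0000,0.0000)
member 2 (1-2): L=7.7117, (cx,cy)=(0.2801,-0.9600)
member 3 (1-3): L=4.2505, (cx,cy)=(0.9851,0.1722)
member 4 (2-3): L=8.3837, (cx,cy)=(0.2418,0.9703)
member 5 (2-4): L=4.5200, (cx,cy)=(1.0000,0.0000)
member 6 (3-4): L=8.5084, (cx,cy)=(0.2930,-0.9561)
solve A·x = −loads:
  F[0-1] = -522.0026 N (compression)
  F[0-2] = -365.9376 N (compression)
  F[1-2] = +460.6309 N (tension)
  F[1-3] = -301.7408 N (compression)
  F[2-3] = -455.7132 N (compression)
  F[2-4] = -126.7361 N (compression)
  F[3-4] = +432.5408 N (tension)
  Rx@0 = +534.1500 N
  Ry@0 = +494.1572 N
  Ry@4 = -413.5572 N

-301.741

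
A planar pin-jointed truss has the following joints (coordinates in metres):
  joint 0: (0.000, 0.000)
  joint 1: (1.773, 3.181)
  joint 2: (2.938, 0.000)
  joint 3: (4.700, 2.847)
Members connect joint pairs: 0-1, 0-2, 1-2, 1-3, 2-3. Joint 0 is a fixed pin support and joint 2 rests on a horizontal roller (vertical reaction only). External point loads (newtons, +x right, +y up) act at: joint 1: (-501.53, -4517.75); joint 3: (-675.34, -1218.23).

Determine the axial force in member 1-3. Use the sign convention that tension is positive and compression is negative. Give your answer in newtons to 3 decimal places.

73.910

N=4 nodes, M=5 members, R=3 reactions → 2N=8, M+R=8
member 0 (0-1): L=3.6417, (cx,cy)=(0.4869,0.8735)
member 1 (0-2): L=2.9380, (cx,cy)=(1.0000,0.0000)
member 2 (1-2): L=3.3876, (cx,cy)=(0.3439,-0.9390)
member 3 (1-3): L=2.9460, (cx,cy)=(0.9936,-0.1134)
member 4 (2-3): L=3.3481, (cx,cy)=(0.5263,0.8503)
solve A·x = −loads:
  F[0-1] = -2585.3314 N (compression)
  F[0-2] = +81.8111 N (tension)
  F[1-2] = -2415.1976 N (compression)
  F[1-3] = +73.9095 N (tension)
  F[2-3] = -1422.8139 N (compression)
  Rx@0 = +1176.8700 N
  Ry@0 = +2258.2428 N
  Ry@2 = +3477.7372 N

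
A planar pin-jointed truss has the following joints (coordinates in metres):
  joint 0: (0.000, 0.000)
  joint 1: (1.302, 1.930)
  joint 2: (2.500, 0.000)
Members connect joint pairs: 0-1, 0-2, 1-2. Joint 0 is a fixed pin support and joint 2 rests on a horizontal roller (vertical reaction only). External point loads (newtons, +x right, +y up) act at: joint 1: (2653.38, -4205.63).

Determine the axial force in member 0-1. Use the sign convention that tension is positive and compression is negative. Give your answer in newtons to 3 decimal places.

39.893

N=3 nodes, M=3 members, R=3 reactions → 2N=6, M+R=6
member 0 (0-1): L=2.3281, (cx,cy)=(0.5593,0.8290)
member 1 (0-2): L=2.5000, (cx,cy)=(1.0000,0.0000)
member 2 (1-2): L=2.2716, (cx,cy)=(0.5274,-0.8496)
solve A·x = −loads:
  F[0-1] = +39.8933 N (tension)
  F[0-2] = +2631.0696 N (tension)
  F[1-2] = -4988.8994 N (compression)
  Rx@0 = -2653.3800 N
  Ry@0 = -33.0715 N
  Ry@2 = +4238.7015 N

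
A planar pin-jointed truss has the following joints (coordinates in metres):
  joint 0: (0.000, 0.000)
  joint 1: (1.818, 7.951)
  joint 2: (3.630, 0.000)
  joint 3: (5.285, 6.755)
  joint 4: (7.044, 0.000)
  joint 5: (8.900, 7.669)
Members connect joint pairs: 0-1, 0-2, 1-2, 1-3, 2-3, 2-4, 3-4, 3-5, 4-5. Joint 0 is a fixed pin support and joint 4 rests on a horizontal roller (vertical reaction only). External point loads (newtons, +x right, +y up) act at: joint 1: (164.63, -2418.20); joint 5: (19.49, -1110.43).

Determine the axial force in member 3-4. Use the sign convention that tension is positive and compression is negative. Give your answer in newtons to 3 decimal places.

N=6 nodes, M=9 members, R=3 reactions → 2N=12, M+R=12
member 0 (0-1): L=8.1562, (cx,cy)=(0.2229,0.9748)
member 1 (0-2): L=3.6300, (cx,cy)=(1.0000,0.0000)
member 2 (1-2): L=8.1549, (cx,cy)=(0.2222,-0.9750)
member 3 (1-3): L=3.6675, (cx,cy)=(0.9453,-0.3261)
member 4 (2-3): L=6.9548, (cx,cy)=(0.2380,0.9713)
member 5 (2-4): L=3.4140, (cx,cy)=(1.0000,0.0000)
member 6 (3-4): L=6.9803, (cx,cy)=(0.2520,-0.9677)
member 7 (3-5): L=3.7288, (cx,cy)=(0.9695,0.2451)
member 8 (4-5): L=7.8904, (cx,cy)=(0.2352,0.9719)
solve A·x = −loads:
  F[0-1] = -1327.8576 N (compression)
  F[0-2] = +480.0969 N (tension)
  F[1-2] = -1074.0298 N (compression)
  F[1-3] = -234.7944 N (compression)
  F[2-3] = +1078.1520 N (tension)
  F[2-4] = -15.1144 N (compression)
  F[3-4] = -1081.0108 N (compression)
  F[3-5] = +316.6760 N (tension)
  F[4-5] = -1222.3516 N (compression)
  Rx@0 = -184.1200 N
  Ry@0 = +1294.4510 N
  Ry@4 = +2234.1790 N

-1081.011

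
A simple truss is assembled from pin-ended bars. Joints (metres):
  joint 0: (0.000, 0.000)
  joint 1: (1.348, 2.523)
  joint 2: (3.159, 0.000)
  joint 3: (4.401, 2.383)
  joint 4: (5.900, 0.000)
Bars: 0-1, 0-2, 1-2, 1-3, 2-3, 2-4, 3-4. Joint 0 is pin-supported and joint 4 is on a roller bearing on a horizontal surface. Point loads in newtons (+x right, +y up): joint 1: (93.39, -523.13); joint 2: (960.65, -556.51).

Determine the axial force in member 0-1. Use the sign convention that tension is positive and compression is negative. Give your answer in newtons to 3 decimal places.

N=5 nodes, M=7 members, R=3 reactions → 2N=10, M+R=10
member 0 (0-1): L=2.8605, (cx,cy)=(0.4712,0.8820)
member 1 (0-2): L=3.1590, (cx,cy)=(1.0000,0.0000)
member 2 (1-2): L=3.1057, (cx,cy)=(0.5831,-0.8124)
member 3 (1-3): L=3.0562, (cx,cy)=(0.9990,-0.0458)
member 4 (2-3): L=2.6872, (cx,cy)=(0.4622,0.8868)
member 5 (2-4): L=2.7410, (cx,cy)=(1.0000,0.0000)
member 6 (3-4): L=2.8153, (cx,cy)=(0.5325,-0.8465)
solve A·x = −loads:
  F[0-1] = -705.4538 N (compression)
  F[0-2] = +1386.4790 N (tension)
  F[1-2] = +150.9725 N (tension)
  F[1-3] = -514.4048 N (compression)
  F[2-3] = +489.2541 N (tension)
  F[2-4] = +287.7392 N (tension)
  F[3-4] = -540.4008 N (compression)
  Rx@0 = -1054.0400 N
  Ry@0 = +622.2133 N
  Ry@4 = +457.4267 N

-705.454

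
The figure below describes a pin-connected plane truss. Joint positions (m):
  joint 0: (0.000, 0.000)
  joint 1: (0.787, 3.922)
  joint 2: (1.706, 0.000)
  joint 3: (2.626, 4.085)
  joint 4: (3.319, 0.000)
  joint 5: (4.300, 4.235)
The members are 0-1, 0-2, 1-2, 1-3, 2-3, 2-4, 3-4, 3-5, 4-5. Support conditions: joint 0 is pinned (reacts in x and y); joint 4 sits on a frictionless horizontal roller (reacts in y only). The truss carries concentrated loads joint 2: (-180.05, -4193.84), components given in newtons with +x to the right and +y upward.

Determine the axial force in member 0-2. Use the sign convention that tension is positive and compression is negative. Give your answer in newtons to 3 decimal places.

N=6 nodes, M=9 members, R=3 reactions → 2N=12, M+R=12
member 0 (0-1): L=4.0002, (cx,cy)=(0.1967,0.9805)
member 1 (0-2): L=1.7060, (cx,cy)=(1.0000,0.0000)
member 2 (1-2): L=4.0282, (cx,cy)=(0.2281,-0.9736)
member 3 (1-3): L=1.8462, (cx,cy)=(0.9961,0.0883)
member 4 (2-3): L=4.1873, (cx,cy)=(0.2197,0.9756)
member 5 (2-4): L=1.6130, (cx,cy)=(1.0000,0.0000)
member 6 (3-4): L=4.1434, (cx,cy)=(0.1673,-0.9859)
member 7 (3-5): L=1.6807, (cx,cy)=(0.9960,0.0892)
member 8 (4-5): L=4.3471, (cx,cy)=(0.2257,0.9742)
solve A·x = −loads:
  F[0-1] = -2078.7923 N (compression)
  F[0-2] = +228.9338 N (tension)
  F[1-2] = +2014.3018 N (tension)
  F[1-3] = -871.9313 N (compression)
  F[2-3] = +2288.5802 N (tension)
  F[2-4] = +365.6999 N (tension)
  F[3-4] = -2186.4763 N (compression)
  F[3-5] = +0.0000 N (tension)
  F[4-5] = -0.0000 N (compression)
  Rx@0 = +180.0500 N
  Ry@0 = +2038.1633 N
  Ry@4 = +2155.6767 N

228.934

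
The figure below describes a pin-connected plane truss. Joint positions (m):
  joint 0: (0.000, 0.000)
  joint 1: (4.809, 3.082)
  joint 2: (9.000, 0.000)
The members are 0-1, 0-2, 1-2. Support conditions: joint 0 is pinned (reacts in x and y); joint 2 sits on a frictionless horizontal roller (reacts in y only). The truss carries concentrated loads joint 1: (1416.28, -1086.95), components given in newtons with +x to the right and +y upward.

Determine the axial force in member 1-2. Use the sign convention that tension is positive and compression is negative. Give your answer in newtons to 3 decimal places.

-1798.991

N=3 nodes, M=3 members, R=3 reactions → 2N=6, M+R=6
member 0 (0-1): L=5.7118, (cx,cy)=(0.8419,0.5396)
member 1 (0-2): L=9.0000, (cx,cy)=(1.0000,0.0000)
member 2 (1-2): L=5.2022, (cx,cy)=(0.8056,-0.5924)
solve A·x = −loads:
  F[0-1] = -39.2141 N (compression)
  F[0-2] = +1449.2957 N (tension)
  F[1-2] = -1798.9909 N (compression)
  Rx@0 = -1416.2800 N
  Ry@0 = +21.1592 N
  Ry@2 = +1065.7908 N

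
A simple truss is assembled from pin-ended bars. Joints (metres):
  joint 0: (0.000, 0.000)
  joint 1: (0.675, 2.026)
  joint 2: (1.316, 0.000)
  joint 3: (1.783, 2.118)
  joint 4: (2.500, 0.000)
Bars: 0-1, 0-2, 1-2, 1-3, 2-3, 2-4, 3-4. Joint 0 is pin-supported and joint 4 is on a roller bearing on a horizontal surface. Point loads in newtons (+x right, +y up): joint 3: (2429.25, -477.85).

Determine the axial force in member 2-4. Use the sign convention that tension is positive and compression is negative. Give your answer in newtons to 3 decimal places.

N=5 nodes, M=7 members, R=3 reactions → 2N=10, M+R=10
member 0 (0-1): L=2.1355, (cx,cy)=(0.3161,0.9487)
member 1 (0-2): L=1.3160, (cx,cy)=(1.0000,0.0000)
member 2 (1-2): L=2.1250, (cx,cy)=(0.3016,-0.9534)
member 3 (1-3): L=1.1118, (cx,cy)=(0.9966,0.0827)
member 4 (2-3): L=2.1689, (cx,cy)=(0.2153,0.9765)
member 5 (2-4): L=1.1840, (cx,cy)=(1.0000,0.0000)
member 6 (3-4): L=2.2361, (cx,cy)=(0.3207,-0.9472)
solve A·x = −loads:
  F[0-1] = +2024.8258 N (tension)
  F[0-2] = +1789.2283 N (tension)
  F[1-2] = -1908.9793 N (compression)
  F[1-3] = +1220.0481 N (tension)
  F[2-3] = +1863.7742 N (tension)
  F[2-4] = +812.0798 N (tension)
  F[3-4] = -2532.5912 N (compression)
  Rx@0 = -2429.2500 N
  Ry@0 = -1921.0132 N
  Ry@4 = +2398.8632 N

812.080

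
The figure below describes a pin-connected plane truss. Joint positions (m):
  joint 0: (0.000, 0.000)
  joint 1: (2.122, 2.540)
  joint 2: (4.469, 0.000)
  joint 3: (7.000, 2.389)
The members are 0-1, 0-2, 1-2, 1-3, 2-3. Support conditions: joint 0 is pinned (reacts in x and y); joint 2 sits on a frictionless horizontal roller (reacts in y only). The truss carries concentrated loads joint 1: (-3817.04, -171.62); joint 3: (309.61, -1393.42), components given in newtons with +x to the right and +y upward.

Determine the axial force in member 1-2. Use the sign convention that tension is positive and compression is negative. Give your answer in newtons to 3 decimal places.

N=4 nodes, M=5 members, R=3 reactions → 2N=8, M+R=8
member 0 (0-1): L=3.3098, (cx,cy)=(0.6411,0.7674)
member 1 (0-2): L=4.4690, (cx,cy)=(1.0000,0.0000)
member 2 (1-2): L=3.4583, (cx,cy)=(0.6787,-0.7345)
member 3 (1-3): L=4.8803, (cx,cy)=(0.9995,-0.0309)
member 4 (2-3): L=3.4804, (cx,cy)=(0.7272,0.6864)
solve A·x = −loads:
  F[0-1] = -1700.3753 N (compression)
  F[0-2] = -2417.2601 N (compression)
  F[1-2] = +1470.1552 N (tension)
  F[1-3] = +1729.9741 N (tension)
  F[2-3] = -1952.0239 N (compression)
  Rx@0 = +3507.4300 N
  Ry@0 = +1304.9160 N
  Ry@2 = +260.1240 N

1470.155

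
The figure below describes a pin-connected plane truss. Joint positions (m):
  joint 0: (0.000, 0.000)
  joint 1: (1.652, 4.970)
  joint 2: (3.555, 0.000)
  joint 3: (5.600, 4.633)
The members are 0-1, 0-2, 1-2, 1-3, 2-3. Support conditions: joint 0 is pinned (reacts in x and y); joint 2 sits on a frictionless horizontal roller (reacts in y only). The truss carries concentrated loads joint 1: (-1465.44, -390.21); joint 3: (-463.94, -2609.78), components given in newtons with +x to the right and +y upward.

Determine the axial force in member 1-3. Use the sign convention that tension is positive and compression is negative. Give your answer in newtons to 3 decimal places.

N=4 nodes, M=5 members, R=3 reactions → 2N=8, M+R=8
member 0 (0-1): L=5.2374, (cx,cy)=(0.3154,0.9490)
member 1 (0-2): L=3.5550, (cx,cy)=(1.0000,0.0000)
member 2 (1-2): L=5.3219, (cx,cy)=(0.3576,-0.9339)
member 3 (1-3): L=3.9624, (cx,cy)=(0.9964,-0.0851)
member 4 (2-3): L=5.0643, (cx,cy)=(0.4038,0.9148)
solve A·x = −loads:
  F[0-1] = -1434.1824 N (compression)
  F[0-2] = -1477.0020 N (compression)
  F[1-2] = +978.8832 N (tension)
  F[1-3] = +665.4430 N (tension)
  F[2-3] = -2790.8445 N (compression)
  Rx@0 = +1929.3800 N
  Ry@0 = +1360.9677 N
  Ry@2 = +1639.0223 N

665.443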